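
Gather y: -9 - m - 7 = -m - 16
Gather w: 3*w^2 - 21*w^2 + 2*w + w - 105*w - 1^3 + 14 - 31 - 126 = -18*w^2 - 102*w - 144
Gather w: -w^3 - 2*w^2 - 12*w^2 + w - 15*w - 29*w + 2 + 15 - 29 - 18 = -w^3 - 14*w^2 - 43*w - 30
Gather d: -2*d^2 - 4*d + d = -2*d^2 - 3*d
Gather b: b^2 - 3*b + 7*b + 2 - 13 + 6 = b^2 + 4*b - 5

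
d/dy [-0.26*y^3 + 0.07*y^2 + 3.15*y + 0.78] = -0.78*y^2 + 0.14*y + 3.15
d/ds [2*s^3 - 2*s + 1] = 6*s^2 - 2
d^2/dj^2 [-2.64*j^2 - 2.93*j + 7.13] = -5.28000000000000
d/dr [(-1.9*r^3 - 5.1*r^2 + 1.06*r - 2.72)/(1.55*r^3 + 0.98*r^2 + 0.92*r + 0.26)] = (1.77635683940025e-15*r^5 + 6.043*r^4 - 6.782*r^3 + 5.4352*r^2 + 2.6792*r + 2.778)/(2.4025*r^6 + 3.038*r^5 + 3.8124*r^4 + 2.6092*r^3 + 1.356*r^2 + 0.4784*r + 0.0676)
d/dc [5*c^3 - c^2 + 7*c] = 15*c^2 - 2*c + 7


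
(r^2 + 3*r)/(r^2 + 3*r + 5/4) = 4*r*(r + 3)/(4*r^2 + 12*r + 5)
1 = 1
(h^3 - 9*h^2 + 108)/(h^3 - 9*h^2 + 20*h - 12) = (h^2 - 3*h - 18)/(h^2 - 3*h + 2)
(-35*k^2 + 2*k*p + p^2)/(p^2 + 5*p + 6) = (-35*k^2 + 2*k*p + p^2)/(p^2 + 5*p + 6)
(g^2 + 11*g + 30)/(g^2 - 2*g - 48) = (g + 5)/(g - 8)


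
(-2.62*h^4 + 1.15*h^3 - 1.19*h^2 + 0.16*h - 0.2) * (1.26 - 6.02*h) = 15.7724*h^5 - 10.2242*h^4 + 8.6128*h^3 - 2.4626*h^2 + 1.4056*h - 0.252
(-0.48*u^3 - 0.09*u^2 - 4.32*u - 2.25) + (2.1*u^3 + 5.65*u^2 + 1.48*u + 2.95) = 1.62*u^3 + 5.56*u^2 - 2.84*u + 0.7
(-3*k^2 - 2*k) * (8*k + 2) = -24*k^3 - 22*k^2 - 4*k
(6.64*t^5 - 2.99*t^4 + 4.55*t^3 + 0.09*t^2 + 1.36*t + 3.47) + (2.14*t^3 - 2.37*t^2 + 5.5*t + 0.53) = 6.64*t^5 - 2.99*t^4 + 6.69*t^3 - 2.28*t^2 + 6.86*t + 4.0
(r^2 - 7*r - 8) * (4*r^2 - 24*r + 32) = 4*r^4 - 52*r^3 + 168*r^2 - 32*r - 256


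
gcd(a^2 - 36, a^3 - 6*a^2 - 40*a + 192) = a + 6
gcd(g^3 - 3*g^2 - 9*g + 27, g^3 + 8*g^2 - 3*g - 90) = g - 3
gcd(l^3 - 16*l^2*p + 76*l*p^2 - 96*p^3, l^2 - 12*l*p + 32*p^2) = -l + 8*p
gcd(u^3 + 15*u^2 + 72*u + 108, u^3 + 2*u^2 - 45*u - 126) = u^2 + 9*u + 18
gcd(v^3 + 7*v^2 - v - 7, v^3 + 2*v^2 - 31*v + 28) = v^2 + 6*v - 7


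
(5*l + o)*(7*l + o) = 35*l^2 + 12*l*o + o^2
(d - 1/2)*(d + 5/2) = d^2 + 2*d - 5/4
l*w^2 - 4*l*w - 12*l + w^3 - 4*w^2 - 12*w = (l + w)*(w - 6)*(w + 2)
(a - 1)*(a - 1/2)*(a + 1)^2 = a^4 + a^3/2 - 3*a^2/2 - a/2 + 1/2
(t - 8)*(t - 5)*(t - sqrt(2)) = t^3 - 13*t^2 - sqrt(2)*t^2 + 13*sqrt(2)*t + 40*t - 40*sqrt(2)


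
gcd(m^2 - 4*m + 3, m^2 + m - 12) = m - 3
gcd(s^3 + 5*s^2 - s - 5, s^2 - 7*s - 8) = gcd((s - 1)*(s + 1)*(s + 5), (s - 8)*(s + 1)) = s + 1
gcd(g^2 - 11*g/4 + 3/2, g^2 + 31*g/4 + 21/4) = 1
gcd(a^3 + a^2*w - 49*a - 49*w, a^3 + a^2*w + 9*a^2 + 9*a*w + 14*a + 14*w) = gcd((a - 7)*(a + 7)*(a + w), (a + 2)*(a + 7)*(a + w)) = a^2 + a*w + 7*a + 7*w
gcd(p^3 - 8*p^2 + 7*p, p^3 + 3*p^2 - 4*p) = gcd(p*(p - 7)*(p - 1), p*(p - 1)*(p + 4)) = p^2 - p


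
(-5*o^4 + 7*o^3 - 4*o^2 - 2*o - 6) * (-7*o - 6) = 35*o^5 - 19*o^4 - 14*o^3 + 38*o^2 + 54*o + 36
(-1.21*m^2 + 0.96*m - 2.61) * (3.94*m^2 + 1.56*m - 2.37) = -4.7674*m^4 + 1.8948*m^3 - 5.9181*m^2 - 6.3468*m + 6.1857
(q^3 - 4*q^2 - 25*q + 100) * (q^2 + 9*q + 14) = q^5 + 5*q^4 - 47*q^3 - 181*q^2 + 550*q + 1400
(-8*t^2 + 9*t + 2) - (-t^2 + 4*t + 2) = -7*t^2 + 5*t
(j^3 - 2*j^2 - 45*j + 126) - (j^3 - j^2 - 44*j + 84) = -j^2 - j + 42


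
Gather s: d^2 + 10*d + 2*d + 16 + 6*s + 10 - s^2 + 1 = d^2 + 12*d - s^2 + 6*s + 27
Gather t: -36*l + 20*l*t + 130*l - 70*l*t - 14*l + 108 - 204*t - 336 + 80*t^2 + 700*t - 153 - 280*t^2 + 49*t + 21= 80*l - 200*t^2 + t*(545 - 50*l) - 360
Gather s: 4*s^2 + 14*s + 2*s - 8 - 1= 4*s^2 + 16*s - 9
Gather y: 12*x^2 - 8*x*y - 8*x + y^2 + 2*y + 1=12*x^2 - 8*x + y^2 + y*(2 - 8*x) + 1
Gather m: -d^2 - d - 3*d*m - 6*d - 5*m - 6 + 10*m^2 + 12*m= -d^2 - 7*d + 10*m^2 + m*(7 - 3*d) - 6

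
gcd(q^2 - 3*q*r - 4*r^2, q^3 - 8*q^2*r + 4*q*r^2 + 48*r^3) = q - 4*r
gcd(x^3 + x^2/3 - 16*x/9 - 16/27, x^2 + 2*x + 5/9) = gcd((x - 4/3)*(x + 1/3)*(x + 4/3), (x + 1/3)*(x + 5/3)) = x + 1/3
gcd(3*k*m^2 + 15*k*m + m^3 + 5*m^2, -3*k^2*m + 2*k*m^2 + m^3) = 3*k*m + m^2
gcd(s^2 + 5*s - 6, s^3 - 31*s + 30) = s^2 + 5*s - 6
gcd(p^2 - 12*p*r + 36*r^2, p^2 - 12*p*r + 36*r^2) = p^2 - 12*p*r + 36*r^2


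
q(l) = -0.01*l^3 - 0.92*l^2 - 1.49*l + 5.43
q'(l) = -0.03*l^2 - 1.84*l - 1.49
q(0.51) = 4.43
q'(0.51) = -2.44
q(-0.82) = 6.04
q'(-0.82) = -0.00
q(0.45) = 4.57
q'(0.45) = -2.32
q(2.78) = -6.04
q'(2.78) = -6.84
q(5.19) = -28.48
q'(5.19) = -11.85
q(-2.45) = 3.71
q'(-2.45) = 2.84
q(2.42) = -3.71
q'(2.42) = -6.12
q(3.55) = -11.90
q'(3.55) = -8.40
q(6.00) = -38.79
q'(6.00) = -13.61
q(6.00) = -38.79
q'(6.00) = -13.61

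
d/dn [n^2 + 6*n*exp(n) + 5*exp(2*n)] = 6*n*exp(n) + 2*n + 10*exp(2*n) + 6*exp(n)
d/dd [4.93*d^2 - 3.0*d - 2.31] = 9.86*d - 3.0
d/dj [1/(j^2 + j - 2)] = (-2*j - 1)/(j^2 + j - 2)^2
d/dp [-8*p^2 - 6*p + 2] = -16*p - 6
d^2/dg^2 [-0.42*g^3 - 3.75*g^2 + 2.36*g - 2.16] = -2.52*g - 7.5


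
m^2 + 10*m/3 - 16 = (m - 8/3)*(m + 6)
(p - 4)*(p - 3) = p^2 - 7*p + 12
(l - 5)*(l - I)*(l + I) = l^3 - 5*l^2 + l - 5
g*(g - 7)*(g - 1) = g^3 - 8*g^2 + 7*g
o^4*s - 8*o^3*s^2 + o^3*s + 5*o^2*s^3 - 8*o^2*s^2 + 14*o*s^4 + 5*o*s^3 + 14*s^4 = (o - 7*s)*(o - 2*s)*(o + s)*(o*s + s)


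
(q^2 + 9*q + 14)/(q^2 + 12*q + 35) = (q + 2)/(q + 5)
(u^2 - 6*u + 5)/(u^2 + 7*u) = (u^2 - 6*u + 5)/(u*(u + 7))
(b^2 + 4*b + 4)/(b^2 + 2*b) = (b + 2)/b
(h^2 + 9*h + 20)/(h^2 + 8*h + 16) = (h + 5)/(h + 4)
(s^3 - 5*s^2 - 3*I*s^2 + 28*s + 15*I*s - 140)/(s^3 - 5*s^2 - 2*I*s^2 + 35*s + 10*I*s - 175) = (s + 4*I)/(s + 5*I)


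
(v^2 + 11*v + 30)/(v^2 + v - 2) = (v^2 + 11*v + 30)/(v^2 + v - 2)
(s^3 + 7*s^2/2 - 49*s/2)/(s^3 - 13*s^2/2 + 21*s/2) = (s + 7)/(s - 3)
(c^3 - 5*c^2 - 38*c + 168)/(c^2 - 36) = (c^2 - 11*c + 28)/(c - 6)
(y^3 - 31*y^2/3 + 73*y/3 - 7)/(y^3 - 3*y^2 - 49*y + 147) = (y - 1/3)/(y + 7)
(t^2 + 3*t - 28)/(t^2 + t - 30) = (t^2 + 3*t - 28)/(t^2 + t - 30)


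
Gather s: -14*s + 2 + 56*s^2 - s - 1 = 56*s^2 - 15*s + 1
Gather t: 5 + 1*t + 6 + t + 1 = 2*t + 12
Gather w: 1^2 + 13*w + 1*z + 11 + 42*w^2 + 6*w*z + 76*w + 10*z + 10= 42*w^2 + w*(6*z + 89) + 11*z + 22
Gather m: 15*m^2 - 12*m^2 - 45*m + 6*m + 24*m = 3*m^2 - 15*m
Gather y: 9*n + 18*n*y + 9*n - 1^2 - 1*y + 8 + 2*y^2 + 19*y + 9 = 18*n + 2*y^2 + y*(18*n + 18) + 16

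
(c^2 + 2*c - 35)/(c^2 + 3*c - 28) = (c - 5)/(c - 4)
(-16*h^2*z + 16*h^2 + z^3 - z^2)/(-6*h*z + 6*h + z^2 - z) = (-16*h^2 + z^2)/(-6*h + z)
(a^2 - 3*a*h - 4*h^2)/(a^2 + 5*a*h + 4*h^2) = (a - 4*h)/(a + 4*h)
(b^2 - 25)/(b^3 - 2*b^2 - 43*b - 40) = (b - 5)/(b^2 - 7*b - 8)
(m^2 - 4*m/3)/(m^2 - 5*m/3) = (3*m - 4)/(3*m - 5)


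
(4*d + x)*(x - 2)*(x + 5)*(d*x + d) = 4*d^2*x^3 + 16*d^2*x^2 - 28*d^2*x - 40*d^2 + d*x^4 + 4*d*x^3 - 7*d*x^2 - 10*d*x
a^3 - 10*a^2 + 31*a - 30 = (a - 5)*(a - 3)*(a - 2)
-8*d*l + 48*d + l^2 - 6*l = (-8*d + l)*(l - 6)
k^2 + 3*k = k*(k + 3)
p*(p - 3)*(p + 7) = p^3 + 4*p^2 - 21*p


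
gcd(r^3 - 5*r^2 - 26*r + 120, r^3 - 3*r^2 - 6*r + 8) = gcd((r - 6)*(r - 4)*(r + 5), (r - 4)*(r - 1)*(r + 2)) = r - 4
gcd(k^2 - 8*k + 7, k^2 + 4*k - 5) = k - 1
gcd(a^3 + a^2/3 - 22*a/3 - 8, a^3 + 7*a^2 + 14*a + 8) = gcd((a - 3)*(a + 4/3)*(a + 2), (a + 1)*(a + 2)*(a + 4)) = a + 2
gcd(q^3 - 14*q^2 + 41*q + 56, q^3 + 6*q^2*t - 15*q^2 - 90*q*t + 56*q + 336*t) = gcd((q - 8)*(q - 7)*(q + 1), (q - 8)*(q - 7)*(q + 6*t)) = q^2 - 15*q + 56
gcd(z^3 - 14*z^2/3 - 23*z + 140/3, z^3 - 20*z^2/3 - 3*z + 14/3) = z - 7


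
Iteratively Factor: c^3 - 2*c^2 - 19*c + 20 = (c - 1)*(c^2 - c - 20) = (c - 1)*(c + 4)*(c - 5)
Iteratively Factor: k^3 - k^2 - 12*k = (k - 4)*(k^2 + 3*k) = (k - 4)*(k + 3)*(k)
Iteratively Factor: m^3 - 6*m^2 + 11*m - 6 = (m - 1)*(m^2 - 5*m + 6) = (m - 2)*(m - 1)*(m - 3)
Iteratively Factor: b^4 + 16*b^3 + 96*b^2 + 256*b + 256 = (b + 4)*(b^3 + 12*b^2 + 48*b + 64) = (b + 4)^2*(b^2 + 8*b + 16) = (b + 4)^3*(b + 4)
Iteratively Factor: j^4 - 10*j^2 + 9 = (j - 1)*(j^3 + j^2 - 9*j - 9) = (j - 1)*(j + 3)*(j^2 - 2*j - 3) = (j - 3)*(j - 1)*(j + 3)*(j + 1)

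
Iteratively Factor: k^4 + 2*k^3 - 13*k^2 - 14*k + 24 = (k + 2)*(k^3 - 13*k + 12) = (k - 1)*(k + 2)*(k^2 + k - 12) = (k - 3)*(k - 1)*(k + 2)*(k + 4)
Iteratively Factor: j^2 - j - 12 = (j + 3)*(j - 4)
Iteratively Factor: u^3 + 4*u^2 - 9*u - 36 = (u - 3)*(u^2 + 7*u + 12) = (u - 3)*(u + 3)*(u + 4)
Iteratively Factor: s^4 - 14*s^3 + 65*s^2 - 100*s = (s - 5)*(s^3 - 9*s^2 + 20*s) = s*(s - 5)*(s^2 - 9*s + 20) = s*(s - 5)*(s - 4)*(s - 5)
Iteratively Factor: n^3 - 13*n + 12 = (n - 3)*(n^2 + 3*n - 4) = (n - 3)*(n + 4)*(n - 1)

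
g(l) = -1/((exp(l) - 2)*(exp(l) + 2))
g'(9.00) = 0.00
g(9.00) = 0.00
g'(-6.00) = 0.00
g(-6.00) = 0.25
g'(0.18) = 0.44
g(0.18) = 0.39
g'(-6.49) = 0.00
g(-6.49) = 0.25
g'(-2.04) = 0.00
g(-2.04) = 0.25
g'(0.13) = 0.36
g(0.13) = 0.37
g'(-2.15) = 0.00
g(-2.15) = 0.25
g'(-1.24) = 0.01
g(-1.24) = 0.26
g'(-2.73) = 0.00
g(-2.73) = 0.25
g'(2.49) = 0.01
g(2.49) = -0.01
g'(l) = exp(l)/((exp(l) - 2)*(exp(l) + 2)^2) + exp(l)/((exp(l) - 2)^2*(exp(l) + 2))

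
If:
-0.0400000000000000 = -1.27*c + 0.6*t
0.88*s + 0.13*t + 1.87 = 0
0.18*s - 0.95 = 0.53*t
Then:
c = -1.10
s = -1.77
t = -2.39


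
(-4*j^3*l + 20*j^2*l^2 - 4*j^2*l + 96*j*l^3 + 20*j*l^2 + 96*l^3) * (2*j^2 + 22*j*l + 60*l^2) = -8*j^5*l - 48*j^4*l^2 - 8*j^4*l + 392*j^3*l^3 - 48*j^3*l^2 + 3312*j^2*l^4 + 392*j^2*l^3 + 5760*j*l^5 + 3312*j*l^4 + 5760*l^5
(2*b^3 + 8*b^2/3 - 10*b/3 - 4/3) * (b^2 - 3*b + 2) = 2*b^5 - 10*b^4/3 - 22*b^3/3 + 14*b^2 - 8*b/3 - 8/3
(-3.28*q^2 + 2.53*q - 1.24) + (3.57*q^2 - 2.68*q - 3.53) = 0.29*q^2 - 0.15*q - 4.77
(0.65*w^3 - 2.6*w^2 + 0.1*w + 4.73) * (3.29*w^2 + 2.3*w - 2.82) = 2.1385*w^5 - 7.059*w^4 - 7.484*w^3 + 23.1237*w^2 + 10.597*w - 13.3386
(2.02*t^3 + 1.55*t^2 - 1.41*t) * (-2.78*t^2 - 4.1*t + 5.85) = -5.6156*t^5 - 12.591*t^4 + 9.3818*t^3 + 14.8485*t^2 - 8.2485*t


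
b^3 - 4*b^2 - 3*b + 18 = (b - 3)^2*(b + 2)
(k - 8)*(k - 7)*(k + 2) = k^3 - 13*k^2 + 26*k + 112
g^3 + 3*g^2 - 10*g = g*(g - 2)*(g + 5)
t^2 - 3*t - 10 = (t - 5)*(t + 2)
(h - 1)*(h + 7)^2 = h^3 + 13*h^2 + 35*h - 49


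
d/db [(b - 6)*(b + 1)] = 2*b - 5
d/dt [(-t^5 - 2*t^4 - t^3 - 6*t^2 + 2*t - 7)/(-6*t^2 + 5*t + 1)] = (18*t^6 + 4*t^5 - 29*t^4 - 18*t^3 - 21*t^2 - 96*t + 37)/(36*t^4 - 60*t^3 + 13*t^2 + 10*t + 1)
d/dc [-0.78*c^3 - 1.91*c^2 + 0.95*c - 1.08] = -2.34*c^2 - 3.82*c + 0.95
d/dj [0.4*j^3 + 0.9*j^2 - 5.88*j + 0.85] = 1.2*j^2 + 1.8*j - 5.88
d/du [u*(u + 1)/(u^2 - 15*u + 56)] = 8*(-2*u^2 + 14*u + 7)/(u^4 - 30*u^3 + 337*u^2 - 1680*u + 3136)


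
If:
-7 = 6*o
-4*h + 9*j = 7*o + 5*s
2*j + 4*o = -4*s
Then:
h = 175/24 - 23*s/4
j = 7/3 - 2*s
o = -7/6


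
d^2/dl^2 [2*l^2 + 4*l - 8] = 4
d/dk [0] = 0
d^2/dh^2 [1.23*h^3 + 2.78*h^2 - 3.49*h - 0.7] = 7.38*h + 5.56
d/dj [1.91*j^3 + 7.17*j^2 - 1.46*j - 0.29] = 5.73*j^2 + 14.34*j - 1.46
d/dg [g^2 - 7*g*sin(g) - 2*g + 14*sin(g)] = -7*g*cos(g) + 2*g - 7*sin(g) + 14*cos(g) - 2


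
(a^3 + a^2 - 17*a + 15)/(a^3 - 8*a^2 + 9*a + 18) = (a^2 + 4*a - 5)/(a^2 - 5*a - 6)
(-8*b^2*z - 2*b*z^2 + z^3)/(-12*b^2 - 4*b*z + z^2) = z*(-4*b + z)/(-6*b + z)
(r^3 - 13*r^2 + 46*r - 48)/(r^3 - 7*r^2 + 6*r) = (r^3 - 13*r^2 + 46*r - 48)/(r*(r^2 - 7*r + 6))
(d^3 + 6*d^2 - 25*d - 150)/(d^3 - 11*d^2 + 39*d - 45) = (d^2 + 11*d + 30)/(d^2 - 6*d + 9)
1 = 1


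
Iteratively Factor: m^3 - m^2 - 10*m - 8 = (m + 1)*(m^2 - 2*m - 8) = (m - 4)*(m + 1)*(m + 2)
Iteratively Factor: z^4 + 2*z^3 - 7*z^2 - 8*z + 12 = (z + 3)*(z^3 - z^2 - 4*z + 4) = (z + 2)*(z + 3)*(z^2 - 3*z + 2) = (z - 2)*(z + 2)*(z + 3)*(z - 1)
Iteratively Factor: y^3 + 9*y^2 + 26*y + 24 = (y + 2)*(y^2 + 7*y + 12) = (y + 2)*(y + 3)*(y + 4)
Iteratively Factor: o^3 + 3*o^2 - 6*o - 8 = (o + 4)*(o^2 - o - 2) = (o - 2)*(o + 4)*(o + 1)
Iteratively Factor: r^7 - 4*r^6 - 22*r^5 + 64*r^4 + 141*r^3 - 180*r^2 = (r - 1)*(r^6 - 3*r^5 - 25*r^4 + 39*r^3 + 180*r^2) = (r - 1)*(r + 3)*(r^5 - 6*r^4 - 7*r^3 + 60*r^2) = (r - 4)*(r - 1)*(r + 3)*(r^4 - 2*r^3 - 15*r^2) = (r - 5)*(r - 4)*(r - 1)*(r + 3)*(r^3 + 3*r^2) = r*(r - 5)*(r - 4)*(r - 1)*(r + 3)*(r^2 + 3*r) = r^2*(r - 5)*(r - 4)*(r - 1)*(r + 3)*(r + 3)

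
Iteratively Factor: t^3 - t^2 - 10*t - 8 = (t + 2)*(t^2 - 3*t - 4) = (t + 1)*(t + 2)*(t - 4)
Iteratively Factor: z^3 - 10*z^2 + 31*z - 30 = (z - 5)*(z^2 - 5*z + 6) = (z - 5)*(z - 3)*(z - 2)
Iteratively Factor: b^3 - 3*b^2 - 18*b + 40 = (b + 4)*(b^2 - 7*b + 10) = (b - 5)*(b + 4)*(b - 2)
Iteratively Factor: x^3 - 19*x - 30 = (x + 2)*(x^2 - 2*x - 15) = (x - 5)*(x + 2)*(x + 3)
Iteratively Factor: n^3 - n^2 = (n - 1)*(n^2) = n*(n - 1)*(n)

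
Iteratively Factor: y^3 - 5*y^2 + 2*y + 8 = (y - 2)*(y^2 - 3*y - 4) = (y - 4)*(y - 2)*(y + 1)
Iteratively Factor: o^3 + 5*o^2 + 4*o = (o)*(o^2 + 5*o + 4) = o*(o + 1)*(o + 4)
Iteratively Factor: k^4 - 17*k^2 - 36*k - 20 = (k - 5)*(k^3 + 5*k^2 + 8*k + 4) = (k - 5)*(k + 2)*(k^2 + 3*k + 2) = (k - 5)*(k + 1)*(k + 2)*(k + 2)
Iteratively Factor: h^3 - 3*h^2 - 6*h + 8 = (h + 2)*(h^2 - 5*h + 4) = (h - 1)*(h + 2)*(h - 4)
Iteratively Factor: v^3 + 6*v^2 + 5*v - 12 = (v - 1)*(v^2 + 7*v + 12) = (v - 1)*(v + 4)*(v + 3)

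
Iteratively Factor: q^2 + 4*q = (q)*(q + 4)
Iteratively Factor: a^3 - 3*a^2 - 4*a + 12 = (a - 2)*(a^2 - a - 6) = (a - 2)*(a + 2)*(a - 3)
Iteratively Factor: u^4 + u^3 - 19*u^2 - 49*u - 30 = (u + 1)*(u^3 - 19*u - 30) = (u + 1)*(u + 2)*(u^2 - 2*u - 15) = (u + 1)*(u + 2)*(u + 3)*(u - 5)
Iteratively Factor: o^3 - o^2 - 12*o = (o + 3)*(o^2 - 4*o) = (o - 4)*(o + 3)*(o)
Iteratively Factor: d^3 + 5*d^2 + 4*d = (d + 4)*(d^2 + d) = (d + 1)*(d + 4)*(d)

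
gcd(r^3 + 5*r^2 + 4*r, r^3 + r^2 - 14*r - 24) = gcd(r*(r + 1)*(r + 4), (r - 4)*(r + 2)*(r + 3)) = 1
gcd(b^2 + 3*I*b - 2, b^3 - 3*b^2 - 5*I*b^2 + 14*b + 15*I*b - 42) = b + 2*I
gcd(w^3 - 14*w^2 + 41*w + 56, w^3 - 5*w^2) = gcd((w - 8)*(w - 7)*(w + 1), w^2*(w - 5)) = 1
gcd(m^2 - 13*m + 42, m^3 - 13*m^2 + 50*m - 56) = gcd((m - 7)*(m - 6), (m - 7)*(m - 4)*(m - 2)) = m - 7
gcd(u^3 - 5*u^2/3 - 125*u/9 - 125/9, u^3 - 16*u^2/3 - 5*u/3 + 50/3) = u^2 - 10*u/3 - 25/3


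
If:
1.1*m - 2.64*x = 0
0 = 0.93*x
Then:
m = 0.00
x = 0.00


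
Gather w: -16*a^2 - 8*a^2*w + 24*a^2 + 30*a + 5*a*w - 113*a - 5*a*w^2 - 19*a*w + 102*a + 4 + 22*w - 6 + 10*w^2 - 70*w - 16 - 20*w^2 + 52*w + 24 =8*a^2 + 19*a + w^2*(-5*a - 10) + w*(-8*a^2 - 14*a + 4) + 6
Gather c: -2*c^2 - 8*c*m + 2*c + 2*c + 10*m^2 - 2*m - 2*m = -2*c^2 + c*(4 - 8*m) + 10*m^2 - 4*m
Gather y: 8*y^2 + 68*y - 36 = 8*y^2 + 68*y - 36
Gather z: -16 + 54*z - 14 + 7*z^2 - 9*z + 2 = 7*z^2 + 45*z - 28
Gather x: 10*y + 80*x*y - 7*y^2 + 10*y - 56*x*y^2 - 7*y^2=x*(-56*y^2 + 80*y) - 14*y^2 + 20*y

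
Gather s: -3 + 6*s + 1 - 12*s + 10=8 - 6*s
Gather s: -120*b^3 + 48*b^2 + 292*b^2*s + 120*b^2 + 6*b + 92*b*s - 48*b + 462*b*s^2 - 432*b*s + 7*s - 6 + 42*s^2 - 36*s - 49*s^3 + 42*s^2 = -120*b^3 + 168*b^2 - 42*b - 49*s^3 + s^2*(462*b + 84) + s*(292*b^2 - 340*b - 29) - 6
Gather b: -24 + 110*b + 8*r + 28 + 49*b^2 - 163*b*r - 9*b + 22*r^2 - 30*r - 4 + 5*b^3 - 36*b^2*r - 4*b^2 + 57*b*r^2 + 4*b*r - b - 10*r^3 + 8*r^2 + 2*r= 5*b^3 + b^2*(45 - 36*r) + b*(57*r^2 - 159*r + 100) - 10*r^3 + 30*r^2 - 20*r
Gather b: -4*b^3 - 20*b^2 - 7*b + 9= -4*b^3 - 20*b^2 - 7*b + 9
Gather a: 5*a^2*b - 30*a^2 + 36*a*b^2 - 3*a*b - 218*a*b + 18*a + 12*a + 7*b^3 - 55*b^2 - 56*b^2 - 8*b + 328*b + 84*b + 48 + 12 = a^2*(5*b - 30) + a*(36*b^2 - 221*b + 30) + 7*b^3 - 111*b^2 + 404*b + 60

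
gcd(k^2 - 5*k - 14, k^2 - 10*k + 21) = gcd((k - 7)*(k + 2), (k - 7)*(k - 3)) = k - 7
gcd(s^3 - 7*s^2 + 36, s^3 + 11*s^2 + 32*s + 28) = s + 2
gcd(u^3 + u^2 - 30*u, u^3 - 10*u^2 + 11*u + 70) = u - 5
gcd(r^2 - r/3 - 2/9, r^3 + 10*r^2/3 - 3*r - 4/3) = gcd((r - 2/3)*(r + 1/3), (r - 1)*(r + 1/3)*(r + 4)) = r + 1/3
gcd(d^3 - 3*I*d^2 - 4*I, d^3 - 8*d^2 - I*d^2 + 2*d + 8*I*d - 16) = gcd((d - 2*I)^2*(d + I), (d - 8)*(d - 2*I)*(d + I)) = d^2 - I*d + 2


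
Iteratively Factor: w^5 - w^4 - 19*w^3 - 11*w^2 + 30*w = (w + 2)*(w^4 - 3*w^3 - 13*w^2 + 15*w) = (w - 1)*(w + 2)*(w^3 - 2*w^2 - 15*w) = (w - 5)*(w - 1)*(w + 2)*(w^2 + 3*w) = (w - 5)*(w - 1)*(w + 2)*(w + 3)*(w)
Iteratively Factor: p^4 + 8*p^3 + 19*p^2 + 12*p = (p + 3)*(p^3 + 5*p^2 + 4*p) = (p + 3)*(p + 4)*(p^2 + p) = p*(p + 3)*(p + 4)*(p + 1)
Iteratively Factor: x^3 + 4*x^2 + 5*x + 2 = (x + 2)*(x^2 + 2*x + 1) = (x + 1)*(x + 2)*(x + 1)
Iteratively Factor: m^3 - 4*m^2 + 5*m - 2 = (m - 1)*(m^2 - 3*m + 2) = (m - 2)*(m - 1)*(m - 1)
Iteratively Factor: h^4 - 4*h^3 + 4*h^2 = (h)*(h^3 - 4*h^2 + 4*h) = h*(h - 2)*(h^2 - 2*h) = h*(h - 2)^2*(h)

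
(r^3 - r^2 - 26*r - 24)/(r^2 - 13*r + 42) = (r^2 + 5*r + 4)/(r - 7)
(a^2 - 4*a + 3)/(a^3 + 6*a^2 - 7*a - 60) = (a - 1)/(a^2 + 9*a + 20)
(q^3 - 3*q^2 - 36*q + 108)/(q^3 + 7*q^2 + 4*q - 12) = (q^2 - 9*q + 18)/(q^2 + q - 2)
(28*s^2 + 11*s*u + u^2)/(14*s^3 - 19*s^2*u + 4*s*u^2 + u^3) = (4*s + u)/(2*s^2 - 3*s*u + u^2)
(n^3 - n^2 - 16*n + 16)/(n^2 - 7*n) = (n^3 - n^2 - 16*n + 16)/(n*(n - 7))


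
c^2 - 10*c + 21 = (c - 7)*(c - 3)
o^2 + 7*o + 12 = (o + 3)*(o + 4)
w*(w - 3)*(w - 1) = w^3 - 4*w^2 + 3*w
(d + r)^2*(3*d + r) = 3*d^3 + 7*d^2*r + 5*d*r^2 + r^3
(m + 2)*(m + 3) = m^2 + 5*m + 6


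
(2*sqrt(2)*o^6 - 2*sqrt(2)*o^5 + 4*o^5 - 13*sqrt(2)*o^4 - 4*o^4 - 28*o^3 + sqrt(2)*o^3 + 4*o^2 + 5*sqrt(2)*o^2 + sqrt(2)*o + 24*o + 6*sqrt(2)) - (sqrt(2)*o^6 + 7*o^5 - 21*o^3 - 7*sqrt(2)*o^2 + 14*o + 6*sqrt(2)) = sqrt(2)*o^6 - 3*o^5 - 2*sqrt(2)*o^5 - 13*sqrt(2)*o^4 - 4*o^4 - 7*o^3 + sqrt(2)*o^3 + 4*o^2 + 12*sqrt(2)*o^2 + sqrt(2)*o + 10*o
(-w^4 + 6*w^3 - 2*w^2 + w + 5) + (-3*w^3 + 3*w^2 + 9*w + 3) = -w^4 + 3*w^3 + w^2 + 10*w + 8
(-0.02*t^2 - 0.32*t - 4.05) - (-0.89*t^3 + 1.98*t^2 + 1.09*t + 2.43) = 0.89*t^3 - 2.0*t^2 - 1.41*t - 6.48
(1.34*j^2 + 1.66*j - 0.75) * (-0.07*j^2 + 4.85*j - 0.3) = -0.0938*j^4 + 6.3828*j^3 + 7.7015*j^2 - 4.1355*j + 0.225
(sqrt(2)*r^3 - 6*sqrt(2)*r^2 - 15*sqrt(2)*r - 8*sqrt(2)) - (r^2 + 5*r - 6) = sqrt(2)*r^3 - 6*sqrt(2)*r^2 - r^2 - 15*sqrt(2)*r - 5*r - 8*sqrt(2) + 6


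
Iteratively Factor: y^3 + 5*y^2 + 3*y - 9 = (y - 1)*(y^2 + 6*y + 9) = (y - 1)*(y + 3)*(y + 3)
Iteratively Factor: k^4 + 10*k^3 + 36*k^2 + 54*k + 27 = (k + 3)*(k^3 + 7*k^2 + 15*k + 9) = (k + 3)^2*(k^2 + 4*k + 3) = (k + 1)*(k + 3)^2*(k + 3)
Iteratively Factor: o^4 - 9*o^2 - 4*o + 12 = (o - 1)*(o^3 + o^2 - 8*o - 12) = (o - 1)*(o + 2)*(o^2 - o - 6) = (o - 3)*(o - 1)*(o + 2)*(o + 2)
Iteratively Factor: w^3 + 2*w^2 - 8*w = (w + 4)*(w^2 - 2*w) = (w - 2)*(w + 4)*(w)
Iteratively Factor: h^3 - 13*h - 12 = (h + 3)*(h^2 - 3*h - 4) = (h + 1)*(h + 3)*(h - 4)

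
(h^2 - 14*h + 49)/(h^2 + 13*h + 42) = (h^2 - 14*h + 49)/(h^2 + 13*h + 42)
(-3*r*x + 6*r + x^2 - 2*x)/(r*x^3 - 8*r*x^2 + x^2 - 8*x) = (-3*r*x + 6*r + x^2 - 2*x)/(x*(r*x^2 - 8*r*x + x - 8))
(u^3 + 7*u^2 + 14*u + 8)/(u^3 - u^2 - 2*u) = (u^2 + 6*u + 8)/(u*(u - 2))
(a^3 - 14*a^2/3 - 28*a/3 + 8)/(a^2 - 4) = (a^2 - 20*a/3 + 4)/(a - 2)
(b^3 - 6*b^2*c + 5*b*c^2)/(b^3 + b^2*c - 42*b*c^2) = (b^2 - 6*b*c + 5*c^2)/(b^2 + b*c - 42*c^2)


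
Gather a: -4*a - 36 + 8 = -4*a - 28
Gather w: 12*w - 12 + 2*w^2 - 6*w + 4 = 2*w^2 + 6*w - 8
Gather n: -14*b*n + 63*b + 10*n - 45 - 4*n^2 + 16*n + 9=63*b - 4*n^2 + n*(26 - 14*b) - 36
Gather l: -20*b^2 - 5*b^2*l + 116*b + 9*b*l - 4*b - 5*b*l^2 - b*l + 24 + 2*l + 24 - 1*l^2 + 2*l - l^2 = -20*b^2 + 112*b + l^2*(-5*b - 2) + l*(-5*b^2 + 8*b + 4) + 48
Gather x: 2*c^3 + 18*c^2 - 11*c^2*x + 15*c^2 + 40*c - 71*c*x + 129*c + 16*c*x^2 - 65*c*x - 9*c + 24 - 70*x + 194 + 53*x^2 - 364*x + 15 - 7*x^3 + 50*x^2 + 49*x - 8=2*c^3 + 33*c^2 + 160*c - 7*x^3 + x^2*(16*c + 103) + x*(-11*c^2 - 136*c - 385) + 225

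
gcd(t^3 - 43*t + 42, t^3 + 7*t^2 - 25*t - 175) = t + 7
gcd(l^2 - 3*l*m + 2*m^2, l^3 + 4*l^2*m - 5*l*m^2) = l - m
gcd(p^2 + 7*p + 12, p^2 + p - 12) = p + 4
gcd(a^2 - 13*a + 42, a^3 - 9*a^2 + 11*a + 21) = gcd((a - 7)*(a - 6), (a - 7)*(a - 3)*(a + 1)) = a - 7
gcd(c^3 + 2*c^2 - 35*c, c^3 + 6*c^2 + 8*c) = c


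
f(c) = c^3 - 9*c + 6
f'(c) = 3*c^2 - 9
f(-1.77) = 16.38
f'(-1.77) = 0.40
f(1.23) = -3.21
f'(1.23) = -4.46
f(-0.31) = 8.76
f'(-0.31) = -8.71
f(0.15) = 4.65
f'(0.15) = -8.93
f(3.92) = 30.96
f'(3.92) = 37.10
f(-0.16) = 7.44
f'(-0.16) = -8.92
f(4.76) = 71.01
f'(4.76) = 58.97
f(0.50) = 1.62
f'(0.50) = -8.25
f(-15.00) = -3234.00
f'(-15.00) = 666.00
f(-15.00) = -3234.00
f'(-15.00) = 666.00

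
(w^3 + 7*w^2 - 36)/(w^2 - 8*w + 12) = (w^2 + 9*w + 18)/(w - 6)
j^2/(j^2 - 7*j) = j/(j - 7)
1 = 1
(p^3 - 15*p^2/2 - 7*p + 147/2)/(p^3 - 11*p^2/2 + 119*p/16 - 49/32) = 16*(p^2 - 4*p - 21)/(16*p^2 - 32*p + 7)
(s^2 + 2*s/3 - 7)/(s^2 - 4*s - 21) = (s - 7/3)/(s - 7)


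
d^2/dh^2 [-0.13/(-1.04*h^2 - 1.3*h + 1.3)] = (-0.281216*h^2 - 0.35152*h + 0.13*(2.08*h + 1.3)*(4.16*h + 2.6) + 0.35152)/(1.04*h^2 + 1.3*h - 1.3)^3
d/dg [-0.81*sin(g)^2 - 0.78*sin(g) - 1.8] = -(1.62*sin(g) + 0.78)*cos(g)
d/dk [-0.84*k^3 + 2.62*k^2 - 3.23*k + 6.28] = -2.52*k^2 + 5.24*k - 3.23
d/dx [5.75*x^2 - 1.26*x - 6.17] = 11.5*x - 1.26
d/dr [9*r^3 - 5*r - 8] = 27*r^2 - 5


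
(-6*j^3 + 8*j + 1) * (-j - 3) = 6*j^4 + 18*j^3 - 8*j^2 - 25*j - 3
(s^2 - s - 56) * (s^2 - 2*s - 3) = s^4 - 3*s^3 - 57*s^2 + 115*s + 168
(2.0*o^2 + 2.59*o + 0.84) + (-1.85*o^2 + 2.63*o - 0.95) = 0.15*o^2 + 5.22*o - 0.11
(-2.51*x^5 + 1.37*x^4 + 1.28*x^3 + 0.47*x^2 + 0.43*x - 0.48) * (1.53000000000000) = -3.8403*x^5 + 2.0961*x^4 + 1.9584*x^3 + 0.7191*x^2 + 0.6579*x - 0.7344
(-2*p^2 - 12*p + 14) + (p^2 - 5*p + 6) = -p^2 - 17*p + 20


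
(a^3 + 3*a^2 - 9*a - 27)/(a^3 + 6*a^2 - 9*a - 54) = (a + 3)/(a + 6)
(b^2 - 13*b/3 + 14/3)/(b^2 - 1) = (3*b^2 - 13*b + 14)/(3*(b^2 - 1))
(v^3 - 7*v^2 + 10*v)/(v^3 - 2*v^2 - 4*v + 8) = v*(v - 5)/(v^2 - 4)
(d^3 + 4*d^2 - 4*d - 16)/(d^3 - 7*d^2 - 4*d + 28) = (d + 4)/(d - 7)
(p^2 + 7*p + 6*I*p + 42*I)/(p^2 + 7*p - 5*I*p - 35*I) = (p + 6*I)/(p - 5*I)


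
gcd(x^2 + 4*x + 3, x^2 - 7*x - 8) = x + 1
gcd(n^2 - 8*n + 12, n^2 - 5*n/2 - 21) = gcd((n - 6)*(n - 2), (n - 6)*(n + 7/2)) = n - 6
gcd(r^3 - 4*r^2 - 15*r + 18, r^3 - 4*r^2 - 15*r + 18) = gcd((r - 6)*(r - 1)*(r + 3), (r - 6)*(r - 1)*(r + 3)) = r^3 - 4*r^2 - 15*r + 18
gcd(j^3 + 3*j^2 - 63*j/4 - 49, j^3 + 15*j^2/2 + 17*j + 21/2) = j + 7/2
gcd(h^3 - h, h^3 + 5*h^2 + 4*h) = h^2 + h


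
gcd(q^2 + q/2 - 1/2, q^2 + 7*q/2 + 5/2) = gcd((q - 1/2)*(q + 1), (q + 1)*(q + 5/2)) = q + 1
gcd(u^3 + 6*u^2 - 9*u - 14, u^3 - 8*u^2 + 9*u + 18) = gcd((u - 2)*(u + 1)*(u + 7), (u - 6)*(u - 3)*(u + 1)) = u + 1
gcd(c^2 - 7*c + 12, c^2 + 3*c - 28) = c - 4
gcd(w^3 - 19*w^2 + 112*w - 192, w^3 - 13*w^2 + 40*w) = w - 8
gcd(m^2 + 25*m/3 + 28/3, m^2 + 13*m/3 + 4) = m + 4/3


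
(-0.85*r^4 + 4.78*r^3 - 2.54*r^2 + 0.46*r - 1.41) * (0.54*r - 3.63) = -0.459*r^5 + 5.6667*r^4 - 18.723*r^3 + 9.4686*r^2 - 2.4312*r + 5.1183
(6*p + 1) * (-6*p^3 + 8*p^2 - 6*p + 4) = -36*p^4 + 42*p^3 - 28*p^2 + 18*p + 4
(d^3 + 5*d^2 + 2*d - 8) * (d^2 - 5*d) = d^5 - 23*d^3 - 18*d^2 + 40*d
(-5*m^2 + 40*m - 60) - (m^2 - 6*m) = -6*m^2 + 46*m - 60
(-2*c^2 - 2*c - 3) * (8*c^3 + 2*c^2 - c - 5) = -16*c^5 - 20*c^4 - 26*c^3 + 6*c^2 + 13*c + 15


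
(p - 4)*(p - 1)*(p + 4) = p^3 - p^2 - 16*p + 16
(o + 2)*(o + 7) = o^2 + 9*o + 14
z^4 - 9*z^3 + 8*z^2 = z^2*(z - 8)*(z - 1)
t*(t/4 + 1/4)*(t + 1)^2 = t^4/4 + 3*t^3/4 + 3*t^2/4 + t/4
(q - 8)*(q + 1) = q^2 - 7*q - 8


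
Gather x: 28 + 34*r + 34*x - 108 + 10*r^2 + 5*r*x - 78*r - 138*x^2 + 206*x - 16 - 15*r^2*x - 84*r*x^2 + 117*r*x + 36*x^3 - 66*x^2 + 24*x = 10*r^2 - 44*r + 36*x^3 + x^2*(-84*r - 204) + x*(-15*r^2 + 122*r + 264) - 96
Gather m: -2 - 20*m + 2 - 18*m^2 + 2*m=-18*m^2 - 18*m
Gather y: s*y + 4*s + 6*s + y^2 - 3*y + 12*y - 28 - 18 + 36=10*s + y^2 + y*(s + 9) - 10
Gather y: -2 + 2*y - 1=2*y - 3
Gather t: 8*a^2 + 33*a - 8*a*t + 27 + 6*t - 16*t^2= 8*a^2 + 33*a - 16*t^2 + t*(6 - 8*a) + 27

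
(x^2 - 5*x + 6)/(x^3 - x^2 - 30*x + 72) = (x - 2)/(x^2 + 2*x - 24)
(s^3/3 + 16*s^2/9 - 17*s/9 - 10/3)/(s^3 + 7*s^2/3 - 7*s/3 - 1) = (3*s^3 + 16*s^2 - 17*s - 30)/(3*(3*s^3 + 7*s^2 - 7*s - 3))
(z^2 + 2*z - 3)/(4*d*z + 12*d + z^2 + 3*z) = (z - 1)/(4*d + z)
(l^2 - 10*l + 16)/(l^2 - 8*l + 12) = (l - 8)/(l - 6)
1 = 1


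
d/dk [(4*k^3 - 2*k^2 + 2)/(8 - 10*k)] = (-20*k^3 + 29*k^2 - 8*k + 5)/(25*k^2 - 40*k + 16)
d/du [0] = 0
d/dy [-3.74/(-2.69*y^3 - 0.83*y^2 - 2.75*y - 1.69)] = (-30.1818*y^2 - 6.2084*y - 10.285)/(2.69*y^3 + 0.83*y^2 + 2.75*y + 1.69)^2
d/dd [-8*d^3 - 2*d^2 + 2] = 4*d*(-6*d - 1)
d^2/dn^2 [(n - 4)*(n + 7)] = 2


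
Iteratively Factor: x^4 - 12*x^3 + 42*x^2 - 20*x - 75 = (x - 5)*(x^3 - 7*x^2 + 7*x + 15) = (x - 5)*(x + 1)*(x^2 - 8*x + 15) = (x - 5)*(x - 3)*(x + 1)*(x - 5)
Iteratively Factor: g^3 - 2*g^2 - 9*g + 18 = (g - 3)*(g^2 + g - 6) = (g - 3)*(g + 3)*(g - 2)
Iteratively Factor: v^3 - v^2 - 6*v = (v - 3)*(v^2 + 2*v) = v*(v - 3)*(v + 2)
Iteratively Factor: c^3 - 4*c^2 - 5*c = (c)*(c^2 - 4*c - 5) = c*(c - 5)*(c + 1)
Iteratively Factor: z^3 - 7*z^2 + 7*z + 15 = (z - 3)*(z^2 - 4*z - 5) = (z - 5)*(z - 3)*(z + 1)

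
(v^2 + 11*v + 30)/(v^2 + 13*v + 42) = (v + 5)/(v + 7)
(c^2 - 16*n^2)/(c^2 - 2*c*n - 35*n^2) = (-c^2 + 16*n^2)/(-c^2 + 2*c*n + 35*n^2)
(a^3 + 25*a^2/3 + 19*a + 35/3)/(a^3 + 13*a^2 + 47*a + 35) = (a + 7/3)/(a + 7)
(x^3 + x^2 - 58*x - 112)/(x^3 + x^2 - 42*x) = (x^2 - 6*x - 16)/(x*(x - 6))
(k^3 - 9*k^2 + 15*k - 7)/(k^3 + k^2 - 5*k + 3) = (k - 7)/(k + 3)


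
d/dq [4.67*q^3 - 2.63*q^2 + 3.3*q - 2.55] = 14.01*q^2 - 5.26*q + 3.3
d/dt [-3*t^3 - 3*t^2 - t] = -9*t^2 - 6*t - 1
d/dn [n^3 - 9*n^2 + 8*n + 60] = 3*n^2 - 18*n + 8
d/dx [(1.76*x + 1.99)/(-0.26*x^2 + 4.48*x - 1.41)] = (0.4576*x^2 + 1.0348*x - 11.3968)/(0.0676*x^4 - 2.3296*x^3 + 20.8036*x^2 - 12.6336*x + 1.9881)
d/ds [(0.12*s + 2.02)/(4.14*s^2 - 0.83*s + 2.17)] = (-0.4968*s^2 - 16.7256*s + 1.937)/(17.1396*s^4 - 6.8724*s^3 + 18.6565*s^2 - 3.6022*s + 4.7089)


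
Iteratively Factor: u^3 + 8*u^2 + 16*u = (u + 4)*(u^2 + 4*u) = u*(u + 4)*(u + 4)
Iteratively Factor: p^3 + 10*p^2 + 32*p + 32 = (p + 2)*(p^2 + 8*p + 16) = (p + 2)*(p + 4)*(p + 4)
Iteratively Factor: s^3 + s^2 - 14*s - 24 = (s + 3)*(s^2 - 2*s - 8) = (s + 2)*(s + 3)*(s - 4)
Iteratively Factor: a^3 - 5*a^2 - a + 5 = (a - 5)*(a^2 - 1) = (a - 5)*(a - 1)*(a + 1)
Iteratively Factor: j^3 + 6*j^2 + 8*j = (j + 2)*(j^2 + 4*j) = j*(j + 2)*(j + 4)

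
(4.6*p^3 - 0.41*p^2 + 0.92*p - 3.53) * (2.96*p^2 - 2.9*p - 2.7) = 13.616*p^5 - 14.5536*p^4 - 8.5078*p^3 - 12.0098*p^2 + 7.753*p + 9.531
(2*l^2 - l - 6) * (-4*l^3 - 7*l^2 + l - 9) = -8*l^5 - 10*l^4 + 33*l^3 + 23*l^2 + 3*l + 54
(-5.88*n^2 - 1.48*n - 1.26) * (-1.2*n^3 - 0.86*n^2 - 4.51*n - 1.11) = 7.056*n^5 + 6.8328*n^4 + 29.3036*n^3 + 14.2852*n^2 + 7.3254*n + 1.3986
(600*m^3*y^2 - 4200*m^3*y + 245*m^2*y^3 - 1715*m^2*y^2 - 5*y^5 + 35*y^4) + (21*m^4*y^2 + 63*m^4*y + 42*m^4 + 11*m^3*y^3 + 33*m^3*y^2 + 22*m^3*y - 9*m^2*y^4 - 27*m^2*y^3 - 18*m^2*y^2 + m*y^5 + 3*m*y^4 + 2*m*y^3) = 21*m^4*y^2 + 63*m^4*y + 42*m^4 + 11*m^3*y^3 + 633*m^3*y^2 - 4178*m^3*y - 9*m^2*y^4 + 218*m^2*y^3 - 1733*m^2*y^2 + m*y^5 + 3*m*y^4 + 2*m*y^3 - 5*y^5 + 35*y^4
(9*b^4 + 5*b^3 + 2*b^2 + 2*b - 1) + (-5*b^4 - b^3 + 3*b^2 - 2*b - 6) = 4*b^4 + 4*b^3 + 5*b^2 - 7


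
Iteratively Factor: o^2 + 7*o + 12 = (o + 4)*(o + 3)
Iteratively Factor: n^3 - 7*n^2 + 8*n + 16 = (n + 1)*(n^2 - 8*n + 16) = (n - 4)*(n + 1)*(n - 4)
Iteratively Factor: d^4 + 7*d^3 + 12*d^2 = (d)*(d^3 + 7*d^2 + 12*d) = d^2*(d^2 + 7*d + 12) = d^2*(d + 4)*(d + 3)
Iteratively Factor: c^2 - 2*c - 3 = (c - 3)*(c + 1)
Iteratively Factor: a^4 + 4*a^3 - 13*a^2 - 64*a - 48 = (a + 4)*(a^3 - 13*a - 12) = (a + 3)*(a + 4)*(a^2 - 3*a - 4) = (a - 4)*(a + 3)*(a + 4)*(a + 1)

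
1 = 1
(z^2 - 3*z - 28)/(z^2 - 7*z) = (z + 4)/z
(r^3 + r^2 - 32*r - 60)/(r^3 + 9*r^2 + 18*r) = (r^3 + r^2 - 32*r - 60)/(r*(r^2 + 9*r + 18))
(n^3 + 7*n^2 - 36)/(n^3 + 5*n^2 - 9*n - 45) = (n^2 + 4*n - 12)/(n^2 + 2*n - 15)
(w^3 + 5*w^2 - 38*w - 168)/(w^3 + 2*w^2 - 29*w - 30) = (w^3 + 5*w^2 - 38*w - 168)/(w^3 + 2*w^2 - 29*w - 30)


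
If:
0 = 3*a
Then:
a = 0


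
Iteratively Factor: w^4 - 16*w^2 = (w)*(w^3 - 16*w) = w*(w - 4)*(w^2 + 4*w) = w*(w - 4)*(w + 4)*(w)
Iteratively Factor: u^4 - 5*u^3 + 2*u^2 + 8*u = (u - 2)*(u^3 - 3*u^2 - 4*u) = u*(u - 2)*(u^2 - 3*u - 4) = u*(u - 2)*(u + 1)*(u - 4)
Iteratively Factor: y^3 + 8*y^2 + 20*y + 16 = (y + 2)*(y^2 + 6*y + 8) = (y + 2)^2*(y + 4)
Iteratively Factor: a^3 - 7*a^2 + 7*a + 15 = (a + 1)*(a^2 - 8*a + 15) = (a - 5)*(a + 1)*(a - 3)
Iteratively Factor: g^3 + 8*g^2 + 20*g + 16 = (g + 4)*(g^2 + 4*g + 4) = (g + 2)*(g + 4)*(g + 2)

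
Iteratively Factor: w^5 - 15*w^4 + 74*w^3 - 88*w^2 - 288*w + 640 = (w - 4)*(w^4 - 11*w^3 + 30*w^2 + 32*w - 160) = (w - 5)*(w - 4)*(w^3 - 6*w^2 + 32) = (w - 5)*(w - 4)*(w + 2)*(w^2 - 8*w + 16) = (w - 5)*(w - 4)^2*(w + 2)*(w - 4)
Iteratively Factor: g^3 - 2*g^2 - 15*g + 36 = (g + 4)*(g^2 - 6*g + 9) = (g - 3)*(g + 4)*(g - 3)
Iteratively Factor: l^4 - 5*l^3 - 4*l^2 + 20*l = (l - 5)*(l^3 - 4*l) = (l - 5)*(l - 2)*(l^2 + 2*l) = (l - 5)*(l - 2)*(l + 2)*(l)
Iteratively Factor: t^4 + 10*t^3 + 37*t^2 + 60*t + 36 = (t + 2)*(t^3 + 8*t^2 + 21*t + 18) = (t + 2)*(t + 3)*(t^2 + 5*t + 6) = (t + 2)*(t + 3)^2*(t + 2)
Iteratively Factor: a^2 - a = (a - 1)*(a)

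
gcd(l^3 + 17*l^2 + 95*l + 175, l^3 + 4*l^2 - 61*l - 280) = l^2 + 12*l + 35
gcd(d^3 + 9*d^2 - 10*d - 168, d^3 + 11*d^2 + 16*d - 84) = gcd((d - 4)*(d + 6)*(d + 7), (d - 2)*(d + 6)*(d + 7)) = d^2 + 13*d + 42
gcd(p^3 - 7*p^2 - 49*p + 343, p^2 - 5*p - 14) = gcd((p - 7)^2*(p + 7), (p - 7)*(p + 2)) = p - 7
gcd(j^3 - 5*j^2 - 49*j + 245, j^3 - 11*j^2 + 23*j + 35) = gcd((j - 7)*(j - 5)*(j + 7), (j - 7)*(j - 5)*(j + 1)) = j^2 - 12*j + 35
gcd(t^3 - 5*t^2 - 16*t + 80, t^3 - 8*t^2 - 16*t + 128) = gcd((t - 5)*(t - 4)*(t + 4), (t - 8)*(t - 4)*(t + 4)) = t^2 - 16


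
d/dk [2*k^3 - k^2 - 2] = 2*k*(3*k - 1)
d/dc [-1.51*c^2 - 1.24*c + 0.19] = -3.02*c - 1.24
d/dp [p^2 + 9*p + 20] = 2*p + 9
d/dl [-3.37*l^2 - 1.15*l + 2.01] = -6.74*l - 1.15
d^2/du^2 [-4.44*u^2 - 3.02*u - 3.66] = -8.88000000000000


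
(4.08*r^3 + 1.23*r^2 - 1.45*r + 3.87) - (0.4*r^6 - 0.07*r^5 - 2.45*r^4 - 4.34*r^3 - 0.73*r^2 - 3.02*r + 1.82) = -0.4*r^6 + 0.07*r^5 + 2.45*r^4 + 8.42*r^3 + 1.96*r^2 + 1.57*r + 2.05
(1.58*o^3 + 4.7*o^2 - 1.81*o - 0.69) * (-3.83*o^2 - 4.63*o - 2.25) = -6.0514*o^5 - 25.3164*o^4 - 18.3837*o^3 + 0.447999999999999*o^2 + 7.2672*o + 1.5525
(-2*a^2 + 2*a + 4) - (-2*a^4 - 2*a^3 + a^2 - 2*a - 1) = 2*a^4 + 2*a^3 - 3*a^2 + 4*a + 5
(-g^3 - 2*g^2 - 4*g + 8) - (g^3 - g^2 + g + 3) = -2*g^3 - g^2 - 5*g + 5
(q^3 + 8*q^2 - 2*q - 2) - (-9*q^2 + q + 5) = q^3 + 17*q^2 - 3*q - 7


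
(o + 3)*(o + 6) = o^2 + 9*o + 18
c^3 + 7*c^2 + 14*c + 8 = (c + 1)*(c + 2)*(c + 4)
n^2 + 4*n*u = n*(n + 4*u)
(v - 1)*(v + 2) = v^2 + v - 2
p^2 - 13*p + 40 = (p - 8)*(p - 5)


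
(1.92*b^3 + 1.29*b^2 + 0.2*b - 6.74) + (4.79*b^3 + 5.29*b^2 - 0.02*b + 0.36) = 6.71*b^3 + 6.58*b^2 + 0.18*b - 6.38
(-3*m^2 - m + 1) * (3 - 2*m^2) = 6*m^4 + 2*m^3 - 11*m^2 - 3*m + 3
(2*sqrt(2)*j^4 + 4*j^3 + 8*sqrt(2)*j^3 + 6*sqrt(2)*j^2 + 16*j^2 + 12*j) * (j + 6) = 2*sqrt(2)*j^5 + 4*j^4 + 20*sqrt(2)*j^4 + 40*j^3 + 54*sqrt(2)*j^3 + 36*sqrt(2)*j^2 + 108*j^2 + 72*j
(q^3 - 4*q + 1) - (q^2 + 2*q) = q^3 - q^2 - 6*q + 1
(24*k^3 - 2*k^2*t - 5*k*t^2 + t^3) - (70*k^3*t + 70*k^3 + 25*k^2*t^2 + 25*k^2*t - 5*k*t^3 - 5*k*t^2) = -70*k^3*t - 46*k^3 - 25*k^2*t^2 - 27*k^2*t + 5*k*t^3 + t^3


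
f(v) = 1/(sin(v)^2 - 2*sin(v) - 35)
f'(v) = (-2*sin(v)*cos(v) + 2*cos(v))/(sin(v)^2 - 2*sin(v) - 35)^2 = 2*(1 - sin(v))*cos(v)/((sin(v) - 7)^2*(sin(v) + 5)^2)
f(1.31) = -0.03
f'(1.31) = 0.00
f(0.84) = -0.03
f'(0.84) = 0.00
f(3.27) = -0.03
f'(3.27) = -0.00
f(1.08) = -0.03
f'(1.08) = 0.00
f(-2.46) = -0.03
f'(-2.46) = -0.00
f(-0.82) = -0.03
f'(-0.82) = 0.00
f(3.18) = -0.03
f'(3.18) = -0.00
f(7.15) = -0.03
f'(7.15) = 0.00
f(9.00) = -0.03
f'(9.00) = 0.00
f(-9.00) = -0.03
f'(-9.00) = 0.00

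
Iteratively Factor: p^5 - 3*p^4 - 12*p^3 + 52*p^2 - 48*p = (p - 3)*(p^4 - 12*p^2 + 16*p) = (p - 3)*(p - 2)*(p^3 + 2*p^2 - 8*p) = (p - 3)*(p - 2)^2*(p^2 + 4*p) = p*(p - 3)*(p - 2)^2*(p + 4)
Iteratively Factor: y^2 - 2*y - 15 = (y - 5)*(y + 3)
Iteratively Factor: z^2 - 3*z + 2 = (z - 1)*(z - 2)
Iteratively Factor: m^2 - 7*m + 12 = (m - 4)*(m - 3)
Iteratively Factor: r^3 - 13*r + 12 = (r - 3)*(r^2 + 3*r - 4) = (r - 3)*(r - 1)*(r + 4)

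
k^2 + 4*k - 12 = (k - 2)*(k + 6)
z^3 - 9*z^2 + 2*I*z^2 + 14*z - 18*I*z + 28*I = (z - 7)*(z - 2)*(z + 2*I)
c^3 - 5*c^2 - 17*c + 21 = (c - 7)*(c - 1)*(c + 3)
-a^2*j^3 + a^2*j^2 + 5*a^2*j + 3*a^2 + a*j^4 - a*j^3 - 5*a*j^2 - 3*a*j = (-a + j)*(j - 3)*(j + 1)*(a*j + a)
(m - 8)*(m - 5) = m^2 - 13*m + 40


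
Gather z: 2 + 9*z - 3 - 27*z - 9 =-18*z - 10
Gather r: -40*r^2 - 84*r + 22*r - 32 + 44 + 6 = -40*r^2 - 62*r + 18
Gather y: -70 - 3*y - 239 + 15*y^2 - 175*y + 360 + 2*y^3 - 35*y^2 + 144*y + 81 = 2*y^3 - 20*y^2 - 34*y + 132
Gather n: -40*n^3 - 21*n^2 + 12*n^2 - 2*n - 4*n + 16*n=-40*n^3 - 9*n^2 + 10*n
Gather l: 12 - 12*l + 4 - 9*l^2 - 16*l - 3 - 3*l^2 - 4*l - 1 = -12*l^2 - 32*l + 12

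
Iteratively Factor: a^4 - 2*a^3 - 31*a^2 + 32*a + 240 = (a - 5)*(a^3 + 3*a^2 - 16*a - 48) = (a - 5)*(a + 4)*(a^2 - a - 12) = (a - 5)*(a + 3)*(a + 4)*(a - 4)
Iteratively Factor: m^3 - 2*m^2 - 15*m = (m + 3)*(m^2 - 5*m) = (m - 5)*(m + 3)*(m)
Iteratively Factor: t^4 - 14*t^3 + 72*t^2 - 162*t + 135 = (t - 3)*(t^3 - 11*t^2 + 39*t - 45) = (t - 5)*(t - 3)*(t^2 - 6*t + 9) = (t - 5)*(t - 3)^2*(t - 3)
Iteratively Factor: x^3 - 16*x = (x)*(x^2 - 16) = x*(x - 4)*(x + 4)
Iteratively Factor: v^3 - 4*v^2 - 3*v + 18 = (v - 3)*(v^2 - v - 6) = (v - 3)*(v + 2)*(v - 3)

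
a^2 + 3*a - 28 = (a - 4)*(a + 7)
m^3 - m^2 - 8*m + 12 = (m - 2)^2*(m + 3)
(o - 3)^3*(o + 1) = o^4 - 8*o^3 + 18*o^2 - 27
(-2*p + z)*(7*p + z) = -14*p^2 + 5*p*z + z^2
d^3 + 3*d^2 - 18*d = d*(d - 3)*(d + 6)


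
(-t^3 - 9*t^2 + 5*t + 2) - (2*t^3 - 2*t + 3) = -3*t^3 - 9*t^2 + 7*t - 1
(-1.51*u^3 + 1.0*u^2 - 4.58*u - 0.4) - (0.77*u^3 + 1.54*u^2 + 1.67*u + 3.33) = -2.28*u^3 - 0.54*u^2 - 6.25*u - 3.73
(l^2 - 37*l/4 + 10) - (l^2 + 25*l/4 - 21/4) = 61/4 - 31*l/2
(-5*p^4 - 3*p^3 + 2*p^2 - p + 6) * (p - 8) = -5*p^5 + 37*p^4 + 26*p^3 - 17*p^2 + 14*p - 48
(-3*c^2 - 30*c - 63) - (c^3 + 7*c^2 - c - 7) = -c^3 - 10*c^2 - 29*c - 56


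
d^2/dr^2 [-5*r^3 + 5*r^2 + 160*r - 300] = 10 - 30*r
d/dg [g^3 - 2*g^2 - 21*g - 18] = 3*g^2 - 4*g - 21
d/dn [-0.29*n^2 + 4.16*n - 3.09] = 4.16 - 0.58*n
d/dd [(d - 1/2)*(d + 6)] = 2*d + 11/2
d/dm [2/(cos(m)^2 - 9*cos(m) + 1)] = 2*(2*cos(m) - 9)*sin(m)/(cos(m)^2 - 9*cos(m) + 1)^2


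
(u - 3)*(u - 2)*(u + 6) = u^3 + u^2 - 24*u + 36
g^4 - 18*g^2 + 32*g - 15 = (g - 3)*(g - 1)^2*(g + 5)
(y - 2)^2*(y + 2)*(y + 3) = y^4 + y^3 - 10*y^2 - 4*y + 24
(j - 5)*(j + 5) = j^2 - 25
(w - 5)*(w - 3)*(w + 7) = w^3 - w^2 - 41*w + 105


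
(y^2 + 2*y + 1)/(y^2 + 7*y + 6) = (y + 1)/(y + 6)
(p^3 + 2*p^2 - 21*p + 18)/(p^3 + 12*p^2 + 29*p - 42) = (p - 3)/(p + 7)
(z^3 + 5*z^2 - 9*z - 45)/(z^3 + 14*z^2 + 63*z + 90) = (z - 3)/(z + 6)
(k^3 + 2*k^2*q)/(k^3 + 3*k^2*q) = (k + 2*q)/(k + 3*q)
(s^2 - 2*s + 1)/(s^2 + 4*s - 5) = (s - 1)/(s + 5)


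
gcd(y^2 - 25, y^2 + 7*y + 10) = y + 5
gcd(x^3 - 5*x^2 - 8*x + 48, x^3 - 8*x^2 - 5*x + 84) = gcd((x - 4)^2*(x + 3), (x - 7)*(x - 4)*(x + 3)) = x^2 - x - 12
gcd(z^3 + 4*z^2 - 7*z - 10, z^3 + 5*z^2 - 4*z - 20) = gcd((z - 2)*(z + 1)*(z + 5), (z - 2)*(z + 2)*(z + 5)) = z^2 + 3*z - 10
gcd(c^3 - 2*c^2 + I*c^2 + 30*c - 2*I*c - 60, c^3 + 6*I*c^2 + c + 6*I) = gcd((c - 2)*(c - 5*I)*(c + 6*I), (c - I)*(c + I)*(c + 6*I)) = c + 6*I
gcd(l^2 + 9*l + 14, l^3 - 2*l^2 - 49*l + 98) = l + 7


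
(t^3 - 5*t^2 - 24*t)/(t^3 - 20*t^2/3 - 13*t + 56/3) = 3*t*(t + 3)/(3*t^2 + 4*t - 7)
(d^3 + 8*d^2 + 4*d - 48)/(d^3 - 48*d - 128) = (d^2 + 4*d - 12)/(d^2 - 4*d - 32)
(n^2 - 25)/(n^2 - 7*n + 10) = (n + 5)/(n - 2)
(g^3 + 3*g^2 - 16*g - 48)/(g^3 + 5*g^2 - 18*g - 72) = (g + 4)/(g + 6)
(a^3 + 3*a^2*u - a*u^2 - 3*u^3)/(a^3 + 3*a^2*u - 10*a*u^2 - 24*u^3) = (a^3 + 3*a^2*u - a*u^2 - 3*u^3)/(a^3 + 3*a^2*u - 10*a*u^2 - 24*u^3)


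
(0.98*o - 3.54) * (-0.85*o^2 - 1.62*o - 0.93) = -0.833*o^3 + 1.4214*o^2 + 4.8234*o + 3.2922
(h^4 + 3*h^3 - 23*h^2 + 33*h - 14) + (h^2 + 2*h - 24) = h^4 + 3*h^3 - 22*h^2 + 35*h - 38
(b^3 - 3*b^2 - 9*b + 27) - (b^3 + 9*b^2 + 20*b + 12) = -12*b^2 - 29*b + 15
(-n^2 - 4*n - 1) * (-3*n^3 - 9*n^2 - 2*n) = 3*n^5 + 21*n^4 + 41*n^3 + 17*n^2 + 2*n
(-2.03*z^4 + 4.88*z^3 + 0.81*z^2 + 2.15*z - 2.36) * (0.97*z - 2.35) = -1.9691*z^5 + 9.5041*z^4 - 10.6823*z^3 + 0.181999999999999*z^2 - 7.3417*z + 5.546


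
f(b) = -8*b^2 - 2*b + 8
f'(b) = -16*b - 2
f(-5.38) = -212.80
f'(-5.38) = 84.08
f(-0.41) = 7.48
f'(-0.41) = 4.56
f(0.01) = 7.98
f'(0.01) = -2.16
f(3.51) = -97.58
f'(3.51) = -58.16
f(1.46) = -11.97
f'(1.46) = -25.36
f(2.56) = -49.55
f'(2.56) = -42.96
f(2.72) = -56.63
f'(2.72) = -45.52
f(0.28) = 6.81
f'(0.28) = -6.48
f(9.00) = -658.00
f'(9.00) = -146.00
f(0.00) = 8.00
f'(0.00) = -2.00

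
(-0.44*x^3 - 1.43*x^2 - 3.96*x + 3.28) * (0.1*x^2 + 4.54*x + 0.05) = -0.044*x^5 - 2.1406*x^4 - 6.9102*x^3 - 17.7219*x^2 + 14.6932*x + 0.164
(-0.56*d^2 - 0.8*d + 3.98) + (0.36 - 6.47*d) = -0.56*d^2 - 7.27*d + 4.34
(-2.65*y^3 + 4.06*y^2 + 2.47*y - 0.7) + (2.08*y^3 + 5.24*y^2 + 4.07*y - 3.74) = -0.57*y^3 + 9.3*y^2 + 6.54*y - 4.44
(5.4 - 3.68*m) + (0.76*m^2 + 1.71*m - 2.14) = 0.76*m^2 - 1.97*m + 3.26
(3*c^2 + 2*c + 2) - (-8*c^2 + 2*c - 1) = 11*c^2 + 3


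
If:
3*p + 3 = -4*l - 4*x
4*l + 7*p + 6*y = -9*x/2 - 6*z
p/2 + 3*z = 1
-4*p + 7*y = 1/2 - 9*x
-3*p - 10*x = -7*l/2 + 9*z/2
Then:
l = -3407/9106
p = -823/4553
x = -1094/4553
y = 87/314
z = 9929/27318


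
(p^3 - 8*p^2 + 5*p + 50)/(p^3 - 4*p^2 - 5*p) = (p^2 - 3*p - 10)/(p*(p + 1))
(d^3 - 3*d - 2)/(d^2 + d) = d - 1 - 2/d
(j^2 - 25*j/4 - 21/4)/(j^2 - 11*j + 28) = (j + 3/4)/(j - 4)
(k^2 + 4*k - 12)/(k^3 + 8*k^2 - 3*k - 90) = (k - 2)/(k^2 + 2*k - 15)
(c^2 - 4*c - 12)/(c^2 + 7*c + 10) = (c - 6)/(c + 5)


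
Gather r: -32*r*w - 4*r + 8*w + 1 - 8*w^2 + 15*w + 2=r*(-32*w - 4) - 8*w^2 + 23*w + 3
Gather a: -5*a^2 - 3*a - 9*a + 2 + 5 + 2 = -5*a^2 - 12*a + 9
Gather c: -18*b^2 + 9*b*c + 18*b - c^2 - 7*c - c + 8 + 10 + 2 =-18*b^2 + 18*b - c^2 + c*(9*b - 8) + 20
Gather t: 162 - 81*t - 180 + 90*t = 9*t - 18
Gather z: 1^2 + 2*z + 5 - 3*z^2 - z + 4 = -3*z^2 + z + 10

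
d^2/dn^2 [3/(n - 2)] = 6/(n - 2)^3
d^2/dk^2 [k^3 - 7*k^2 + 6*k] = 6*k - 14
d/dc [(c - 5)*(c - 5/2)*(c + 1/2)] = 3*c^2 - 14*c + 35/4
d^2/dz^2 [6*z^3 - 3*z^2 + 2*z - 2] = 36*z - 6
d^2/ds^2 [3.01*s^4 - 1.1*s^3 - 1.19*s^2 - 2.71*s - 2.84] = 36.12*s^2 - 6.6*s - 2.38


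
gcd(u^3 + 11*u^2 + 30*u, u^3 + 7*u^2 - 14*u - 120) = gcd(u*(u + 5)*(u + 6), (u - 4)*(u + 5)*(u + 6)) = u^2 + 11*u + 30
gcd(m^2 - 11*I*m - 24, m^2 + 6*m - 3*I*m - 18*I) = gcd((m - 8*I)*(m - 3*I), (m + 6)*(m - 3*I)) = m - 3*I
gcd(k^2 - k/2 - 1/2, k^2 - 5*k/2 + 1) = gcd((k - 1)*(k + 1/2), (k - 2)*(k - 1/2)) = 1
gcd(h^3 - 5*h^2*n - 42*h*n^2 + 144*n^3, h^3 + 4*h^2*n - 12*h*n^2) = h + 6*n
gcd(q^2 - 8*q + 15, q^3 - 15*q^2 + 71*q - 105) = q^2 - 8*q + 15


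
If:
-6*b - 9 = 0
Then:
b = -3/2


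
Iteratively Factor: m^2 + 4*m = (m)*(m + 4)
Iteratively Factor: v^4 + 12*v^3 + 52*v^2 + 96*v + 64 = (v + 4)*(v^3 + 8*v^2 + 20*v + 16) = (v + 4)^2*(v^2 + 4*v + 4) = (v + 2)*(v + 4)^2*(v + 2)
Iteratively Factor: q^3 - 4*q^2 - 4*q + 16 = (q - 2)*(q^2 - 2*q - 8) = (q - 4)*(q - 2)*(q + 2)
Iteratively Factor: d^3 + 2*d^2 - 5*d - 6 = (d + 1)*(d^2 + d - 6) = (d - 2)*(d + 1)*(d + 3)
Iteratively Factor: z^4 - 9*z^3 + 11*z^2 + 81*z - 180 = (z - 4)*(z^3 - 5*z^2 - 9*z + 45) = (z - 5)*(z - 4)*(z^2 - 9) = (z - 5)*(z - 4)*(z - 3)*(z + 3)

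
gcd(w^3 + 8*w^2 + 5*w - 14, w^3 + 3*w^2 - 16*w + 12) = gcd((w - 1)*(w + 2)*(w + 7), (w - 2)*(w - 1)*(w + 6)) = w - 1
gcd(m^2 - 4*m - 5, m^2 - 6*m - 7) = m + 1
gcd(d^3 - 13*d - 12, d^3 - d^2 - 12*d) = d^2 - d - 12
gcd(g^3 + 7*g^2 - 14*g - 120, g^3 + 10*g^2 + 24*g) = g + 6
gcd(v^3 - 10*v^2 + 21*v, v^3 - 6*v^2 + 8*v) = v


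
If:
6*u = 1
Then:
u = 1/6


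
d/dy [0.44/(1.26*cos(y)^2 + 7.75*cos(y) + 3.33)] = (1.1088*cos(y) + 3.41)*sin(y)/(1.26*cos(y)^2 + 7.75*cos(y) + 3.33)^2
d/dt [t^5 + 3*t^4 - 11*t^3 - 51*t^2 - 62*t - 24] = 5*t^4 + 12*t^3 - 33*t^2 - 102*t - 62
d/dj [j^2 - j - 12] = 2*j - 1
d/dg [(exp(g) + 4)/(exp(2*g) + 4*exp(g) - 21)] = (-2*(exp(g) + 2)*(exp(g) + 4) + exp(2*g) + 4*exp(g) - 21)*exp(g)/(exp(2*g) + 4*exp(g) - 21)^2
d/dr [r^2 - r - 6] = 2*r - 1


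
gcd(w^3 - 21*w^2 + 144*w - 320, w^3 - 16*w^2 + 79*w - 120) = w^2 - 13*w + 40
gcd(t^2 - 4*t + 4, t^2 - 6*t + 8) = t - 2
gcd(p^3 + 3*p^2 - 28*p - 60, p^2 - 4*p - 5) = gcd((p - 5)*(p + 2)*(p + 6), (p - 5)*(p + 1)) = p - 5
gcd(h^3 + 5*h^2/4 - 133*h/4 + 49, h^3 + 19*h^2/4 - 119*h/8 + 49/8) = h^2 + 21*h/4 - 49/4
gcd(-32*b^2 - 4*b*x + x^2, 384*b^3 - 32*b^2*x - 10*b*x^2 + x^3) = -8*b + x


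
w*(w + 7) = w^2 + 7*w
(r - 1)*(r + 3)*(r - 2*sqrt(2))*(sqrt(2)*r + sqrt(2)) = sqrt(2)*r^4 - 4*r^3 + 3*sqrt(2)*r^3 - 12*r^2 - sqrt(2)*r^2 - 3*sqrt(2)*r + 4*r + 12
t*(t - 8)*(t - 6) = t^3 - 14*t^2 + 48*t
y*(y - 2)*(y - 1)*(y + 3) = y^4 - 7*y^2 + 6*y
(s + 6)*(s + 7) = s^2 + 13*s + 42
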